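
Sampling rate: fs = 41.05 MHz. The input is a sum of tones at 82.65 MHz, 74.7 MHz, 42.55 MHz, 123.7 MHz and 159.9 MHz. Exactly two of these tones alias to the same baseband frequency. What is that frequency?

0.55 MHz

fs/2 = 20.525 MHz.
82.65 MHz mod fs = 0.55 MHz.
0.55 MHz ≤ fs/2 = 20.525 MHz, appears at 0.55 MHz.
74.7 MHz mod fs = 33.65 MHz.
33.65 MHz > fs/2 = 20.525 MHz, folds to fs − 33.65 MHz = 7.4 MHz.
42.55 MHz mod fs = 1.5 MHz.
1.5 MHz ≤ fs/2 = 20.525 MHz, appears at 1.5 MHz.
123.7 MHz mod fs = 0.55 MHz.
0.55 MHz ≤ fs/2 = 20.525 MHz, appears at 0.55 MHz.
159.9 MHz mod fs = 36.75 MHz.
36.75 MHz > fs/2 = 20.525 MHz, folds to fs − 36.75 MHz = 4.3 MHz.
82.65 MHz and 123.7 MHz both map to 0.55 MHz.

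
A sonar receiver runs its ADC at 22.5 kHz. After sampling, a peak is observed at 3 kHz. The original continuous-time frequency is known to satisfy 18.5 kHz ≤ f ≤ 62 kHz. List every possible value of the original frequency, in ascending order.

19.5 kHz, 25.5 kHz, 42 kHz, 48 kHz

Frequencies that alias to 3 kHz are k·fs ± 3 kHz for integer k ≥ 0.
k=0: 3 kHz.
k=1: 19.5 kHz, 25.5 kHz.
k=2: 42 kHz, 48 kHz.
k=3: 64.5 kHz, 70.5 kHz.
Within [18.5 kHz, 62 kHz]: 19.5 kHz, 25.5 kHz, 42 kHz, 48 kHz.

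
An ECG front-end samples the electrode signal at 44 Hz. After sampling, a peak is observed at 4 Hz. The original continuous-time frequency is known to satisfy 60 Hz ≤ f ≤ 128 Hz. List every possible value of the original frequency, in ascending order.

Frequencies that alias to 4 Hz are k·fs ± 4 Hz for integer k ≥ 0.
k=0: 4 Hz.
k=1: 40 Hz, 48 Hz.
k=2: 84 Hz, 92 Hz.
k=3: 128 Hz, 136 Hz.
k=4: 172 Hz, 180 Hz.
Within [60 Hz, 128 Hz]: 84 Hz, 92 Hz, 128 Hz.

84 Hz, 92 Hz, 128 Hz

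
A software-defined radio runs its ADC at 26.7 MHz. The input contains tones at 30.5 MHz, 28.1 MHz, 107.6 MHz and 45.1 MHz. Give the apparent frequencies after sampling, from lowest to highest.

fs/2 = 13.35 MHz.
30.5 MHz mod fs = 3.8 MHz.
3.8 MHz ≤ fs/2 = 13.35 MHz, appears at 3.8 MHz.
28.1 MHz mod fs = 1.4 MHz.
1.4 MHz ≤ fs/2 = 13.35 MHz, appears at 1.4 MHz.
107.6 MHz mod fs = 0.8 MHz.
0.8 MHz ≤ fs/2 = 13.35 MHz, appears at 0.8 MHz.
45.1 MHz mod fs = 18.4 MHz.
18.4 MHz > fs/2 = 13.35 MHz, folds to fs − 18.4 MHz = 8.3 MHz.
Distinct values: {0.8 MHz, 1.4 MHz, 3.8 MHz, 8.3 MHz}.

0.8 MHz, 1.4 MHz, 3.8 MHz, 8.3 MHz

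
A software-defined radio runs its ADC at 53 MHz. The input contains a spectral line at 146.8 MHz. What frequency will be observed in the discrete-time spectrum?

12.2 MHz

146.8 MHz mod fs = 40.8 MHz.
40.8 MHz > fs/2 = 26.5 MHz, folds to fs − 40.8 MHz = 12.2 MHz.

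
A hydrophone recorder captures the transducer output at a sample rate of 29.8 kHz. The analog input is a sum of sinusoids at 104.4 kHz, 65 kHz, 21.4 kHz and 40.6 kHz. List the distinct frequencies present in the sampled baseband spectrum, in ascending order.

fs/2 = 14.9 kHz.
104.4 kHz mod fs = 15 kHz.
15 kHz > fs/2 = 14.9 kHz, folds to fs − 15 kHz = 14.8 kHz.
65 kHz mod fs = 5.4 kHz.
5.4 kHz ≤ fs/2 = 14.9 kHz, appears at 5.4 kHz.
21.4 kHz > fs/2 = 14.9 kHz, folds to fs − 21.4 kHz = 8.4 kHz.
40.6 kHz mod fs = 10.8 kHz.
10.8 kHz ≤ fs/2 = 14.9 kHz, appears at 10.8 kHz.
Distinct values: {5.4 kHz, 8.4 kHz, 10.8 kHz, 14.8 kHz}.

5.4 kHz, 8.4 kHz, 10.8 kHz, 14.8 kHz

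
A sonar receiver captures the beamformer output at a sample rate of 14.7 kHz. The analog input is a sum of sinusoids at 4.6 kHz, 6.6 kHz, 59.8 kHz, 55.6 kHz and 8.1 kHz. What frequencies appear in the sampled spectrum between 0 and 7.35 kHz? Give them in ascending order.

fs/2 = 7.35 kHz.
4.6 kHz ≤ fs/2 = 7.35 kHz, passes unchanged.
6.6 kHz ≤ fs/2 = 7.35 kHz, passes unchanged.
59.8 kHz mod fs = 1 kHz.
1 kHz ≤ fs/2 = 7.35 kHz, appears at 1 kHz.
55.6 kHz mod fs = 11.5 kHz.
11.5 kHz > fs/2 = 7.35 kHz, folds to fs − 11.5 kHz = 3.2 kHz.
8.1 kHz > fs/2 = 7.35 kHz, folds to fs − 8.1 kHz = 6.6 kHz.
Distinct values: {1 kHz, 3.2 kHz, 4.6 kHz, 6.6 kHz}.

1 kHz, 3.2 kHz, 4.6 kHz, 6.6 kHz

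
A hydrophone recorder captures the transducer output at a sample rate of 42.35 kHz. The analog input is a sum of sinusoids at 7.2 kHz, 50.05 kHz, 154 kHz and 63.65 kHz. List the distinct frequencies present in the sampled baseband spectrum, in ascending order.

fs/2 = 21.175 kHz.
7.2 kHz ≤ fs/2 = 21.175 kHz, passes unchanged.
50.05 kHz mod fs = 7.7 kHz.
7.7 kHz ≤ fs/2 = 21.175 kHz, appears at 7.7 kHz.
154 kHz mod fs = 26.95 kHz.
26.95 kHz > fs/2 = 21.175 kHz, folds to fs − 26.95 kHz = 15.4 kHz.
63.65 kHz mod fs = 21.3 kHz.
21.3 kHz > fs/2 = 21.175 kHz, folds to fs − 21.3 kHz = 21.05 kHz.
Distinct values: {7.2 kHz, 7.7 kHz, 15.4 kHz, 21.05 kHz}.

7.2 kHz, 7.7 kHz, 15.4 kHz, 21.05 kHz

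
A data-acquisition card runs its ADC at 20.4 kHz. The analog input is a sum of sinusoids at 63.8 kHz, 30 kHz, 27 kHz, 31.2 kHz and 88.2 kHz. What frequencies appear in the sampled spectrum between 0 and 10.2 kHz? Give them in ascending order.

fs/2 = 10.2 kHz.
63.8 kHz mod fs = 2.6 kHz.
2.6 kHz ≤ fs/2 = 10.2 kHz, appears at 2.6 kHz.
30 kHz mod fs = 9.6 kHz.
9.6 kHz ≤ fs/2 = 10.2 kHz, appears at 9.6 kHz.
27 kHz mod fs = 6.6 kHz.
6.6 kHz ≤ fs/2 = 10.2 kHz, appears at 6.6 kHz.
31.2 kHz mod fs = 10.8 kHz.
10.8 kHz > fs/2 = 10.2 kHz, folds to fs − 10.8 kHz = 9.6 kHz.
88.2 kHz mod fs = 6.6 kHz.
6.6 kHz ≤ fs/2 = 10.2 kHz, appears at 6.6 kHz.
Distinct values: {2.6 kHz, 6.6 kHz, 9.6 kHz}.

2.6 kHz, 6.6 kHz, 9.6 kHz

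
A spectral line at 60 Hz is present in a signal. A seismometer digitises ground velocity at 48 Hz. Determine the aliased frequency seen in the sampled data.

12 Hz

60 Hz mod fs = 12 Hz.
12 Hz ≤ fs/2 = 24 Hz, appears at 12 Hz.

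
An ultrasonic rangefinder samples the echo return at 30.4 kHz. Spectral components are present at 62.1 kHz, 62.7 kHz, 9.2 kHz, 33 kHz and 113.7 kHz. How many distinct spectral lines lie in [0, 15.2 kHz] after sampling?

5

fs/2 = 15.2 kHz.
62.1 kHz mod fs = 1.3 kHz.
1.3 kHz ≤ fs/2 = 15.2 kHz, appears at 1.3 kHz.
62.7 kHz mod fs = 1.9 kHz.
1.9 kHz ≤ fs/2 = 15.2 kHz, appears at 1.9 kHz.
9.2 kHz ≤ fs/2 = 15.2 kHz, passes unchanged.
33 kHz mod fs = 2.6 kHz.
2.6 kHz ≤ fs/2 = 15.2 kHz, appears at 2.6 kHz.
113.7 kHz mod fs = 22.5 kHz.
22.5 kHz > fs/2 = 15.2 kHz, folds to fs − 22.5 kHz = 7.9 kHz.
Distinct values: {1.3 kHz, 1.9 kHz, 2.6 kHz, 7.9 kHz, 9.2 kHz} → 5.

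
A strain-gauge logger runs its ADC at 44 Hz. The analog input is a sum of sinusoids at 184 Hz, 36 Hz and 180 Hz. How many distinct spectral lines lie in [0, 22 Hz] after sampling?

2

fs/2 = 22 Hz.
184 Hz mod fs = 8 Hz.
8 Hz ≤ fs/2 = 22 Hz, appears at 8 Hz.
36 Hz > fs/2 = 22 Hz, folds to fs − 36 Hz = 8 Hz.
180 Hz mod fs = 4 Hz.
4 Hz ≤ fs/2 = 22 Hz, appears at 4 Hz.
Distinct values: {4 Hz, 8 Hz} → 2.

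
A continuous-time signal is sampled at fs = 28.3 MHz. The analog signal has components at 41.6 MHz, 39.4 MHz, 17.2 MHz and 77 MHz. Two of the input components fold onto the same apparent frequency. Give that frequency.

fs/2 = 14.15 MHz.
41.6 MHz mod fs = 13.3 MHz.
13.3 MHz ≤ fs/2 = 14.15 MHz, appears at 13.3 MHz.
39.4 MHz mod fs = 11.1 MHz.
11.1 MHz ≤ fs/2 = 14.15 MHz, appears at 11.1 MHz.
17.2 MHz > fs/2 = 14.15 MHz, folds to fs − 17.2 MHz = 11.1 MHz.
77 MHz mod fs = 20.4 MHz.
20.4 MHz > fs/2 = 14.15 MHz, folds to fs − 20.4 MHz = 7.9 MHz.
17.2 MHz and 39.4 MHz both map to 11.1 MHz.

11.1 MHz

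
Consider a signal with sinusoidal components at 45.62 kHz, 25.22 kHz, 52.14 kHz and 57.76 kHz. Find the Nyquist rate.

115.52 kHz

Highest-frequency component: 57.76 kHz.
Nyquist rate = 2 × 57.76 kHz = 115.52 kHz.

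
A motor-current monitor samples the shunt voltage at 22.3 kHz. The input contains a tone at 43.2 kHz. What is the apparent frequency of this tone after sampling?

43.2 kHz mod fs = 20.9 kHz.
20.9 kHz > fs/2 = 11.15 kHz, folds to fs − 20.9 kHz = 1.4 kHz.

1.4 kHz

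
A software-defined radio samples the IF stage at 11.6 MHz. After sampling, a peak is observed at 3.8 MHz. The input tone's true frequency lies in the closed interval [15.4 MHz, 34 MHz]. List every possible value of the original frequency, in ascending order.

Frequencies that alias to 3.8 MHz are k·fs ± 3.8 MHz for integer k ≥ 0.
k=0: 3.8 MHz.
k=1: 7.8 MHz, 15.4 MHz.
k=2: 19.4 MHz, 27 MHz.
k=3: 31 MHz, 38.6 MHz.
k=4: 42.6 MHz, 50.2 MHz.
Within [15.4 MHz, 34 MHz]: 15.4 MHz, 19.4 MHz, 27 MHz, 31 MHz.

15.4 MHz, 19.4 MHz, 27 MHz, 31 MHz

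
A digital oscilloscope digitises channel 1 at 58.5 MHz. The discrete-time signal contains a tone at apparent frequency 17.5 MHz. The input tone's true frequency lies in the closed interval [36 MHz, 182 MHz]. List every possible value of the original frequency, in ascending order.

41 MHz, 76 MHz, 99.5 MHz, 134.5 MHz, 158 MHz

Frequencies that alias to 17.5 MHz are k·fs ± 17.5 MHz for integer k ≥ 0.
k=0: 17.5 MHz.
k=1: 41 MHz, 76 MHz.
k=2: 99.5 MHz, 134.5 MHz.
k=3: 158 MHz, 193 MHz.
k=4: 216.5 MHz, 251.5 MHz.
Within [36 MHz, 182 MHz]: 41 MHz, 76 MHz, 99.5 MHz, 134.5 MHz, 158 MHz.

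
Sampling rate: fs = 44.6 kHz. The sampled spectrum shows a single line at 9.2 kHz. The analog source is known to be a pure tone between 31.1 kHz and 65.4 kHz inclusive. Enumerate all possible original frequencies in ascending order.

35.4 kHz, 53.8 kHz

Frequencies that alias to 9.2 kHz are k·fs ± 9.2 kHz for integer k ≥ 0.
k=0: 9.2 kHz.
k=1: 35.4 kHz, 53.8 kHz.
k=2: 80 kHz, 98.4 kHz.
Within [31.1 kHz, 65.4 kHz]: 35.4 kHz, 53.8 kHz.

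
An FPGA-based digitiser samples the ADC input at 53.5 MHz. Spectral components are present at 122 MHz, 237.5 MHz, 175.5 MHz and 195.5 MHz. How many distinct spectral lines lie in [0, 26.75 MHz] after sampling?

fs/2 = 26.75 MHz.
122 MHz mod fs = 15 MHz.
15 MHz ≤ fs/2 = 26.75 MHz, appears at 15 MHz.
237.5 MHz mod fs = 23.5 MHz.
23.5 MHz ≤ fs/2 = 26.75 MHz, appears at 23.5 MHz.
175.5 MHz mod fs = 15 MHz.
15 MHz ≤ fs/2 = 26.75 MHz, appears at 15 MHz.
195.5 MHz mod fs = 35 MHz.
35 MHz > fs/2 = 26.75 MHz, folds to fs − 35 MHz = 18.5 MHz.
Distinct values: {15 MHz, 18.5 MHz, 23.5 MHz} → 3.

3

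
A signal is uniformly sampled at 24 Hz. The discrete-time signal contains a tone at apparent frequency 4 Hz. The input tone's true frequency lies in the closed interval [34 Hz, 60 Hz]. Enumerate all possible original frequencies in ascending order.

44 Hz, 52 Hz

Frequencies that alias to 4 Hz are k·fs ± 4 Hz for integer k ≥ 0.
k=0: 4 Hz.
k=1: 20 Hz, 28 Hz.
k=2: 44 Hz, 52 Hz.
k=3: 68 Hz, 76 Hz.
Within [34 Hz, 60 Hz]: 44 Hz, 52 Hz.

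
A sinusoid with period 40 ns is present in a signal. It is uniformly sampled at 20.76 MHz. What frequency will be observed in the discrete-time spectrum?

4.24 MHz

T = 40 ns → f = 1/T = 25 MHz.
25 MHz mod fs = 4.24 MHz.
4.24 MHz ≤ fs/2 = 10.38 MHz, appears at 4.24 MHz.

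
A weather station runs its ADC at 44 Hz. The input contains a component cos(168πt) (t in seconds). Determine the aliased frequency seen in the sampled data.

ω = 168π rad/s → f = ω/(2π) = 84 Hz.
84 Hz mod fs = 40 Hz.
40 Hz > fs/2 = 22 Hz, folds to fs − 40 Hz = 4 Hz.

4 Hz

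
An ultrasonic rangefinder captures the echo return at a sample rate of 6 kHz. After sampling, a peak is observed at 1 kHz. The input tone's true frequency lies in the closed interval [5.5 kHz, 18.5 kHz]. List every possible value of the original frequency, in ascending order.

Frequencies that alias to 1 kHz are k·fs ± 1 kHz for integer k ≥ 0.
k=0: 1 kHz.
k=1: 5 kHz, 7 kHz.
k=2: 11 kHz, 13 kHz.
k=3: 17 kHz, 19 kHz.
k=4: 23 kHz, 25 kHz.
Within [5.5 kHz, 18.5 kHz]: 7 kHz, 11 kHz, 13 kHz, 17 kHz.

7 kHz, 11 kHz, 13 kHz, 17 kHz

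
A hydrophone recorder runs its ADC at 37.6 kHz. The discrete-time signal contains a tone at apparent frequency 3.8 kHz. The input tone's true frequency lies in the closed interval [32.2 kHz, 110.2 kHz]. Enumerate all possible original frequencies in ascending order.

Frequencies that alias to 3.8 kHz are k·fs ± 3.8 kHz for integer k ≥ 0.
k=0: 3.8 kHz.
k=1: 33.8 kHz, 41.4 kHz.
k=2: 71.4 kHz, 79 kHz.
k=3: 109 kHz, 116.6 kHz.
k=4: 146.6 kHz, 154.2 kHz.
Within [32.2 kHz, 110.2 kHz]: 33.8 kHz, 41.4 kHz, 71.4 kHz, 79 kHz, 109 kHz.

33.8 kHz, 41.4 kHz, 71.4 kHz, 79 kHz, 109 kHz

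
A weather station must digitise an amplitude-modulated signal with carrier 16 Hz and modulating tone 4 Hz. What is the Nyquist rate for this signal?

40 Hz

AM sidebands sit at fc ± fm = 12 Hz and 20 Hz.
Highest-frequency component: 20 Hz.
Nyquist rate = 2 × 20 Hz = 40 Hz.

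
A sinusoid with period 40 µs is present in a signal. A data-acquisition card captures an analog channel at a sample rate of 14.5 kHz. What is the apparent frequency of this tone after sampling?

T = 40 µs → f = 1/T = 25 kHz.
25 kHz mod fs = 10.5 kHz.
10.5 kHz > fs/2 = 7.25 kHz, folds to fs − 10.5 kHz = 4 kHz.

4 kHz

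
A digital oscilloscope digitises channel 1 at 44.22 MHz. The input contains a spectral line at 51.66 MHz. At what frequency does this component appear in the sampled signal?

51.66 MHz mod fs = 7.44 MHz.
7.44 MHz ≤ fs/2 = 22.11 MHz, appears at 7.44 MHz.

7.44 MHz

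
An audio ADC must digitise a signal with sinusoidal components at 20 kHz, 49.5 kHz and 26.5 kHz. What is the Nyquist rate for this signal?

99 kHz

Highest-frequency component: 49.5 kHz.
Nyquist rate = 2 × 49.5 kHz = 99 kHz.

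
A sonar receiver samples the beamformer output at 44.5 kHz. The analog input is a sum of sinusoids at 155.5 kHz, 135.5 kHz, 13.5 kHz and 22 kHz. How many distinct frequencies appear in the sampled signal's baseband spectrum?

3

fs/2 = 22.25 kHz.
155.5 kHz mod fs = 22 kHz.
22 kHz ≤ fs/2 = 22.25 kHz, appears at 22 kHz.
135.5 kHz mod fs = 2 kHz.
2 kHz ≤ fs/2 = 22.25 kHz, appears at 2 kHz.
13.5 kHz ≤ fs/2 = 22.25 kHz, passes unchanged.
22 kHz ≤ fs/2 = 22.25 kHz, passes unchanged.
Distinct values: {2 kHz, 13.5 kHz, 22 kHz} → 3.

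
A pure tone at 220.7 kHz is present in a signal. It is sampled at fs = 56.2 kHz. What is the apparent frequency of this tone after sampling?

220.7 kHz mod fs = 52.1 kHz.
52.1 kHz > fs/2 = 28.1 kHz, folds to fs − 52.1 kHz = 4.1 kHz.

4.1 kHz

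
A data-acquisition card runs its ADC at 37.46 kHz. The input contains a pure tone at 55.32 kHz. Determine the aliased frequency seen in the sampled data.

55.32 kHz mod fs = 17.86 kHz.
17.86 kHz ≤ fs/2 = 18.73 kHz, appears at 17.86 kHz.

17.86 kHz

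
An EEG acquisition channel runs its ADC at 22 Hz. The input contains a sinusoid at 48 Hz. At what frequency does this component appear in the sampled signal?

4 Hz

48 Hz mod fs = 4 Hz.
4 Hz ≤ fs/2 = 11 Hz, appears at 4 Hz.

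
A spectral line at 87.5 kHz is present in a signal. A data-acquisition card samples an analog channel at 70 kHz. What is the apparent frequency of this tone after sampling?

17.5 kHz

87.5 kHz mod fs = 17.5 kHz.
17.5 kHz ≤ fs/2 = 35 kHz, appears at 17.5 kHz.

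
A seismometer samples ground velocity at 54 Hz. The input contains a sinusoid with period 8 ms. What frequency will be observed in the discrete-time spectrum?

T = 8 ms → f = 1/T = 125 Hz.
125 Hz mod fs = 17 Hz.
17 Hz ≤ fs/2 = 27 Hz, appears at 17 Hz.

17 Hz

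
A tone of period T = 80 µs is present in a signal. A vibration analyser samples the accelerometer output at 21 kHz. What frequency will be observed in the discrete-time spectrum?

T = 80 µs → f = 1/T = 12.5 kHz.
12.5 kHz > fs/2 = 10.5 kHz, folds to fs − 12.5 kHz = 8.5 kHz.

8.5 kHz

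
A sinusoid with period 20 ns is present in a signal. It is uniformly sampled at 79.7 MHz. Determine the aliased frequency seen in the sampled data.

29.7 MHz

T = 20 ns → f = 1/T = 50 MHz.
50 MHz > fs/2 = 39.85 MHz, folds to fs − 50 MHz = 29.7 MHz.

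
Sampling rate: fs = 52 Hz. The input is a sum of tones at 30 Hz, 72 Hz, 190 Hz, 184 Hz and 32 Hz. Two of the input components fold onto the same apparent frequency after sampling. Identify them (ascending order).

fs/2 = 26 Hz.
30 Hz > fs/2 = 26 Hz, folds to fs − 30 Hz = 22 Hz.
72 Hz mod fs = 20 Hz.
20 Hz ≤ fs/2 = 26 Hz, appears at 20 Hz.
190 Hz mod fs = 34 Hz.
34 Hz > fs/2 = 26 Hz, folds to fs − 34 Hz = 18 Hz.
184 Hz mod fs = 28 Hz.
28 Hz > fs/2 = 26 Hz, folds to fs − 28 Hz = 24 Hz.
32 Hz > fs/2 = 26 Hz, folds to fs − 32 Hz = 20 Hz.
32 Hz and 72 Hz both map to 20 Hz.

32 Hz, 72 Hz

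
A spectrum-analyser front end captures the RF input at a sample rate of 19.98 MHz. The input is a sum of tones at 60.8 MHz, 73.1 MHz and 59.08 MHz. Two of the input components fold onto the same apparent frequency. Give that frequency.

0.86 MHz

fs/2 = 9.99 MHz.
60.8 MHz mod fs = 0.86 MHz.
0.86 MHz ≤ fs/2 = 9.99 MHz, appears at 0.86 MHz.
73.1 MHz mod fs = 13.16 MHz.
13.16 MHz > fs/2 = 9.99 MHz, folds to fs − 13.16 MHz = 6.82 MHz.
59.08 MHz mod fs = 19.12 MHz.
19.12 MHz > fs/2 = 9.99 MHz, folds to fs − 19.12 MHz = 0.86 MHz.
59.08 MHz and 60.8 MHz both map to 0.86 MHz.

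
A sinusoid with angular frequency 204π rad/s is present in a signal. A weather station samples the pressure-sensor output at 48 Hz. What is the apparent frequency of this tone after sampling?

6 Hz

ω = 204π rad/s → f = ω/(2π) = 102 Hz.
102 Hz mod fs = 6 Hz.
6 Hz ≤ fs/2 = 24 Hz, appears at 6 Hz.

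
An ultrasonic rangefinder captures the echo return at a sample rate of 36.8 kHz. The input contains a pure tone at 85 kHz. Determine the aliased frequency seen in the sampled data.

11.4 kHz

85 kHz mod fs = 11.4 kHz.
11.4 kHz ≤ fs/2 = 18.4 kHz, appears at 11.4 kHz.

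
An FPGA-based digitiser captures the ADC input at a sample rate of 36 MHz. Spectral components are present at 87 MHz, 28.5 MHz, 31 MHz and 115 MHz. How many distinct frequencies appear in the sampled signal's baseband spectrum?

fs/2 = 18 MHz.
87 MHz mod fs = 15 MHz.
15 MHz ≤ fs/2 = 18 MHz, appears at 15 MHz.
28.5 MHz > fs/2 = 18 MHz, folds to fs − 28.5 MHz = 7.5 MHz.
31 MHz > fs/2 = 18 MHz, folds to fs − 31 MHz = 5 MHz.
115 MHz mod fs = 7 MHz.
7 MHz ≤ fs/2 = 18 MHz, appears at 7 MHz.
Distinct values: {5 MHz, 7 MHz, 7.5 MHz, 15 MHz} → 4.

4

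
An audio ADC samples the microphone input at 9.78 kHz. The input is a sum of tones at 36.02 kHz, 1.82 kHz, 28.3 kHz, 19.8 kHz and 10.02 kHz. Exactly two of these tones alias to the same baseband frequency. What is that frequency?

0.24 kHz

fs/2 = 4.89 kHz.
36.02 kHz mod fs = 6.68 kHz.
6.68 kHz > fs/2 = 4.89 kHz, folds to fs − 6.68 kHz = 3.1 kHz.
1.82 kHz ≤ fs/2 = 4.89 kHz, passes unchanged.
28.3 kHz mod fs = 8.74 kHz.
8.74 kHz > fs/2 = 4.89 kHz, folds to fs − 8.74 kHz = 1.04 kHz.
19.8 kHz mod fs = 0.24 kHz.
0.24 kHz ≤ fs/2 = 4.89 kHz, appears at 0.24 kHz.
10.02 kHz mod fs = 0.24 kHz.
0.24 kHz ≤ fs/2 = 4.89 kHz, appears at 0.24 kHz.
10.02 kHz and 19.8 kHz both map to 0.24 kHz.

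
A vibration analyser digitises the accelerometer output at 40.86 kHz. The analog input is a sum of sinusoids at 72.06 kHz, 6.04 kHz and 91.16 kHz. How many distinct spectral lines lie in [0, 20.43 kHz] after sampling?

3

fs/2 = 20.43 kHz.
72.06 kHz mod fs = 31.2 kHz.
31.2 kHz > fs/2 = 20.43 kHz, folds to fs − 31.2 kHz = 9.66 kHz.
6.04 kHz ≤ fs/2 = 20.43 kHz, passes unchanged.
91.16 kHz mod fs = 9.44 kHz.
9.44 kHz ≤ fs/2 = 20.43 kHz, appears at 9.44 kHz.
Distinct values: {6.04 kHz, 9.44 kHz, 9.66 kHz} → 3.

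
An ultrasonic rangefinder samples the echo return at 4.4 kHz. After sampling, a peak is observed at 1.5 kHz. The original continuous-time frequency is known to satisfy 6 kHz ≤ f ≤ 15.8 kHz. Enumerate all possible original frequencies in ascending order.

Frequencies that alias to 1.5 kHz are k·fs ± 1.5 kHz for integer k ≥ 0.
k=0: 1.5 kHz.
k=1: 2.9 kHz, 5.9 kHz.
k=2: 7.3 kHz, 10.3 kHz.
k=3: 11.7 kHz, 14.7 kHz.
k=4: 16.1 kHz, 19.1 kHz.
Within [6 kHz, 15.8 kHz]: 7.3 kHz, 10.3 kHz, 11.7 kHz, 14.7 kHz.

7.3 kHz, 10.3 kHz, 11.7 kHz, 14.7 kHz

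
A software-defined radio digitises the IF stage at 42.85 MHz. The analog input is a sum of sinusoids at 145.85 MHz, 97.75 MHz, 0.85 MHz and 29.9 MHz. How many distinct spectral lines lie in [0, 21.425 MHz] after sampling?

fs/2 = 21.425 MHz.
145.85 MHz mod fs = 17.3 MHz.
17.3 MHz ≤ fs/2 = 21.425 MHz, appears at 17.3 MHz.
97.75 MHz mod fs = 12.05 MHz.
12.05 MHz ≤ fs/2 = 21.425 MHz, appears at 12.05 MHz.
0.85 MHz ≤ fs/2 = 21.425 MHz, passes unchanged.
29.9 MHz > fs/2 = 21.425 MHz, folds to fs − 29.9 MHz = 12.95 MHz.
Distinct values: {0.85 MHz, 12.05 MHz, 12.95 MHz, 17.3 MHz} → 4.

4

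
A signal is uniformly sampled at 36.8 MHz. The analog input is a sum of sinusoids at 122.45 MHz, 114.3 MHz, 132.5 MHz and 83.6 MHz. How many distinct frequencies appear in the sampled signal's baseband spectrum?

fs/2 = 18.4 MHz.
122.45 MHz mod fs = 12.05 MHz.
12.05 MHz ≤ fs/2 = 18.4 MHz, appears at 12.05 MHz.
114.3 MHz mod fs = 3.9 MHz.
3.9 MHz ≤ fs/2 = 18.4 MHz, appears at 3.9 MHz.
132.5 MHz mod fs = 22.1 MHz.
22.1 MHz > fs/2 = 18.4 MHz, folds to fs − 22.1 MHz = 14.7 MHz.
83.6 MHz mod fs = 10 MHz.
10 MHz ≤ fs/2 = 18.4 MHz, appears at 10 MHz.
Distinct values: {3.9 MHz, 10 MHz, 12.05 MHz, 14.7 MHz} → 4.

4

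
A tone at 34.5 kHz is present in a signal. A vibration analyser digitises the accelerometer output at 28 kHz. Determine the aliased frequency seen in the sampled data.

34.5 kHz mod fs = 6.5 kHz.
6.5 kHz ≤ fs/2 = 14 kHz, appears at 6.5 kHz.

6.5 kHz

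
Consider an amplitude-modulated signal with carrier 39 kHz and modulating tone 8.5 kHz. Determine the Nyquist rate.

AM sidebands sit at fc ± fm = 30.5 kHz and 47.5 kHz.
Highest-frequency component: 47.5 kHz.
Nyquist rate = 2 × 47.5 kHz = 95 kHz.

95 kHz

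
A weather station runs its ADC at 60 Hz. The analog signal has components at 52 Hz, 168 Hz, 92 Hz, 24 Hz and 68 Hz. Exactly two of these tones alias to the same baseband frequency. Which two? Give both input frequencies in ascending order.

52 Hz, 68 Hz

fs/2 = 30 Hz.
52 Hz > fs/2 = 30 Hz, folds to fs − 52 Hz = 8 Hz.
168 Hz mod fs = 48 Hz.
48 Hz > fs/2 = 30 Hz, folds to fs − 48 Hz = 12 Hz.
92 Hz mod fs = 32 Hz.
32 Hz > fs/2 = 30 Hz, folds to fs − 32 Hz = 28 Hz.
24 Hz ≤ fs/2 = 30 Hz, passes unchanged.
68 Hz mod fs = 8 Hz.
8 Hz ≤ fs/2 = 30 Hz, appears at 8 Hz.
52 Hz and 68 Hz both map to 8 Hz.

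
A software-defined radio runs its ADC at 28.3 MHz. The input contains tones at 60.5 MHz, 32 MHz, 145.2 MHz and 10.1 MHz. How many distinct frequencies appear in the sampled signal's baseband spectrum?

3

fs/2 = 14.15 MHz.
60.5 MHz mod fs = 3.9 MHz.
3.9 MHz ≤ fs/2 = 14.15 MHz, appears at 3.9 MHz.
32 MHz mod fs = 3.7 MHz.
3.7 MHz ≤ fs/2 = 14.15 MHz, appears at 3.7 MHz.
145.2 MHz mod fs = 3.7 MHz.
3.7 MHz ≤ fs/2 = 14.15 MHz, appears at 3.7 MHz.
10.1 MHz ≤ fs/2 = 14.15 MHz, passes unchanged.
Distinct values: {3.7 MHz, 3.9 MHz, 10.1 MHz} → 3.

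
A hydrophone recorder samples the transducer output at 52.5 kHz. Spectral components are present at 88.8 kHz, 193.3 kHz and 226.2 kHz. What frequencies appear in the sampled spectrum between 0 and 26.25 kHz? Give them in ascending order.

16.2 kHz, 16.7 kHz

fs/2 = 26.25 kHz.
88.8 kHz mod fs = 36.3 kHz.
36.3 kHz > fs/2 = 26.25 kHz, folds to fs − 36.3 kHz = 16.2 kHz.
193.3 kHz mod fs = 35.8 kHz.
35.8 kHz > fs/2 = 26.25 kHz, folds to fs − 35.8 kHz = 16.7 kHz.
226.2 kHz mod fs = 16.2 kHz.
16.2 kHz ≤ fs/2 = 26.25 kHz, appears at 16.2 kHz.
Distinct values: {16.2 kHz, 16.7 kHz}.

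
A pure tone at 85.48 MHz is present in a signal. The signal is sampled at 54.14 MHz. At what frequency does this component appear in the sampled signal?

85.48 MHz mod fs = 31.34 MHz.
31.34 MHz > fs/2 = 27.07 MHz, folds to fs − 31.34 MHz = 22.8 MHz.

22.8 MHz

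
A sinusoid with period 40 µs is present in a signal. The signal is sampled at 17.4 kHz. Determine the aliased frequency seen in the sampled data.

T = 40 µs → f = 1/T = 25 kHz.
25 kHz mod fs = 7.6 kHz.
7.6 kHz ≤ fs/2 = 8.7 kHz, appears at 7.6 kHz.

7.6 kHz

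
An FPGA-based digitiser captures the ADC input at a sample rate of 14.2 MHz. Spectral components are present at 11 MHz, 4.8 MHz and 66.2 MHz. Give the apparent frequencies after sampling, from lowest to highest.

3.2 MHz, 4.8 MHz

fs/2 = 7.1 MHz.
11 MHz > fs/2 = 7.1 MHz, folds to fs − 11 MHz = 3.2 MHz.
4.8 MHz ≤ fs/2 = 7.1 MHz, passes unchanged.
66.2 MHz mod fs = 9.4 MHz.
9.4 MHz > fs/2 = 7.1 MHz, folds to fs − 9.4 MHz = 4.8 MHz.
Distinct values: {3.2 MHz, 4.8 MHz}.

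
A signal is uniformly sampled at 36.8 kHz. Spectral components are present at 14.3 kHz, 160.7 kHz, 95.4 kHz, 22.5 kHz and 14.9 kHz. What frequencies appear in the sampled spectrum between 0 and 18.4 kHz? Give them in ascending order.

13.5 kHz, 14.3 kHz, 14.9 kHz, 15 kHz

fs/2 = 18.4 kHz.
14.3 kHz ≤ fs/2 = 18.4 kHz, passes unchanged.
160.7 kHz mod fs = 13.5 kHz.
13.5 kHz ≤ fs/2 = 18.4 kHz, appears at 13.5 kHz.
95.4 kHz mod fs = 21.8 kHz.
21.8 kHz > fs/2 = 18.4 kHz, folds to fs − 21.8 kHz = 15 kHz.
22.5 kHz > fs/2 = 18.4 kHz, folds to fs − 22.5 kHz = 14.3 kHz.
14.9 kHz ≤ fs/2 = 18.4 kHz, passes unchanged.
Distinct values: {13.5 kHz, 14.3 kHz, 14.9 kHz, 15 kHz}.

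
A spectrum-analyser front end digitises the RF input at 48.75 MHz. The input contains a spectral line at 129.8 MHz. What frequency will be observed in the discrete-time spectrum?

129.8 MHz mod fs = 32.3 MHz.
32.3 MHz > fs/2 = 24.375 MHz, folds to fs − 32.3 MHz = 16.45 MHz.

16.45 MHz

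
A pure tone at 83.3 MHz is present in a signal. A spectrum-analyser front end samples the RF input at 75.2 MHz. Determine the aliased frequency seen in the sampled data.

8.1 MHz

83.3 MHz mod fs = 8.1 MHz.
8.1 MHz ≤ fs/2 = 37.6 MHz, appears at 8.1 MHz.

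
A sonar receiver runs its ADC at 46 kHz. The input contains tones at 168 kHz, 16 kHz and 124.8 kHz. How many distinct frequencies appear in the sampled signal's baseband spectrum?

2

fs/2 = 23 kHz.
168 kHz mod fs = 30 kHz.
30 kHz > fs/2 = 23 kHz, folds to fs − 30 kHz = 16 kHz.
16 kHz ≤ fs/2 = 23 kHz, passes unchanged.
124.8 kHz mod fs = 32.8 kHz.
32.8 kHz > fs/2 = 23 kHz, folds to fs − 32.8 kHz = 13.2 kHz.
Distinct values: {13.2 kHz, 16 kHz} → 2.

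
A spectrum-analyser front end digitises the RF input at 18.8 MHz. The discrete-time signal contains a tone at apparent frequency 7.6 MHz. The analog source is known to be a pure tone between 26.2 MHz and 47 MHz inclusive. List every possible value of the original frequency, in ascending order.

Frequencies that alias to 7.6 MHz are k·fs ± 7.6 MHz for integer k ≥ 0.
k=0: 7.6 MHz.
k=1: 11.2 MHz, 26.4 MHz.
k=2: 30 MHz, 45.2 MHz.
k=3: 48.8 MHz, 64 MHz.
Within [26.2 MHz, 47 MHz]: 26.4 MHz, 30 MHz, 45.2 MHz.

26.4 MHz, 30 MHz, 45.2 MHz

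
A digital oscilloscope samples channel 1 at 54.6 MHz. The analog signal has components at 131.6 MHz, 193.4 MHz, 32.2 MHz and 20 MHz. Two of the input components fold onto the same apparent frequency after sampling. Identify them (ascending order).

fs/2 = 27.3 MHz.
131.6 MHz mod fs = 22.4 MHz.
22.4 MHz ≤ fs/2 = 27.3 MHz, appears at 22.4 MHz.
193.4 MHz mod fs = 29.6 MHz.
29.6 MHz > fs/2 = 27.3 MHz, folds to fs − 29.6 MHz = 25 MHz.
32.2 MHz > fs/2 = 27.3 MHz, folds to fs − 32.2 MHz = 22.4 MHz.
20 MHz ≤ fs/2 = 27.3 MHz, passes unchanged.
32.2 MHz and 131.6 MHz both map to 22.4 MHz.

32.2 MHz, 131.6 MHz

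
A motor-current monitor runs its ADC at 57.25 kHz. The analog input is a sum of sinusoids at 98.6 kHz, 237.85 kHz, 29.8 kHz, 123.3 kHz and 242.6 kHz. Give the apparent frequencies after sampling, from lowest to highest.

8.8 kHz, 8.85 kHz, 13.6 kHz, 15.9 kHz, 27.45 kHz

fs/2 = 28.625 kHz.
98.6 kHz mod fs = 41.35 kHz.
41.35 kHz > fs/2 = 28.625 kHz, folds to fs − 41.35 kHz = 15.9 kHz.
237.85 kHz mod fs = 8.85 kHz.
8.85 kHz ≤ fs/2 = 28.625 kHz, appears at 8.85 kHz.
29.8 kHz > fs/2 = 28.625 kHz, folds to fs − 29.8 kHz = 27.45 kHz.
123.3 kHz mod fs = 8.8 kHz.
8.8 kHz ≤ fs/2 = 28.625 kHz, appears at 8.8 kHz.
242.6 kHz mod fs = 13.6 kHz.
13.6 kHz ≤ fs/2 = 28.625 kHz, appears at 13.6 kHz.
Distinct values: {8.8 kHz, 8.85 kHz, 13.6 kHz, 15.9 kHz, 27.45 kHz}.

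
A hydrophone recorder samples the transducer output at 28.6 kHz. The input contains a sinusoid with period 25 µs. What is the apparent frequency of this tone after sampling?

T = 25 µs → f = 1/T = 40 kHz.
40 kHz mod fs = 11.4 kHz.
11.4 kHz ≤ fs/2 = 14.3 kHz, appears at 11.4 kHz.

11.4 kHz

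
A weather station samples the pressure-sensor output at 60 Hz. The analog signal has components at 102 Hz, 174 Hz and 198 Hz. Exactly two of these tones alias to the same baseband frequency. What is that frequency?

fs/2 = 30 Hz.
102 Hz mod fs = 42 Hz.
42 Hz > fs/2 = 30 Hz, folds to fs − 42 Hz = 18 Hz.
174 Hz mod fs = 54 Hz.
54 Hz > fs/2 = 30 Hz, folds to fs − 54 Hz = 6 Hz.
198 Hz mod fs = 18 Hz.
18 Hz ≤ fs/2 = 30 Hz, appears at 18 Hz.
102 Hz and 198 Hz both map to 18 Hz.

18 Hz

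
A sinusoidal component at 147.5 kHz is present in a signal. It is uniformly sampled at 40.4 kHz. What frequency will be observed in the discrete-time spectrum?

147.5 kHz mod fs = 26.3 kHz.
26.3 kHz > fs/2 = 20.2 kHz, folds to fs − 26.3 kHz = 14.1 kHz.

14.1 kHz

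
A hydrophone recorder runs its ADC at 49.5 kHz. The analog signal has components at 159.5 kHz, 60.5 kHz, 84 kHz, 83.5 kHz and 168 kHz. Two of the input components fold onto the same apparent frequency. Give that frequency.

fs/2 = 24.75 kHz.
159.5 kHz mod fs = 11 kHz.
11 kHz ≤ fs/2 = 24.75 kHz, appears at 11 kHz.
60.5 kHz mod fs = 11 kHz.
11 kHz ≤ fs/2 = 24.75 kHz, appears at 11 kHz.
84 kHz mod fs = 34.5 kHz.
34.5 kHz > fs/2 = 24.75 kHz, folds to fs − 34.5 kHz = 15 kHz.
83.5 kHz mod fs = 34 kHz.
34 kHz > fs/2 = 24.75 kHz, folds to fs − 34 kHz = 15.5 kHz.
168 kHz mod fs = 19.5 kHz.
19.5 kHz ≤ fs/2 = 24.75 kHz, appears at 19.5 kHz.
60.5 kHz and 159.5 kHz both map to 11 kHz.

11 kHz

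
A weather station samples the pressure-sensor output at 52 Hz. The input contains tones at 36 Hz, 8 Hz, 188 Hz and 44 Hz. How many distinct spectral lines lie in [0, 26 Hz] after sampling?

3

fs/2 = 26 Hz.
36 Hz > fs/2 = 26 Hz, folds to fs − 36 Hz = 16 Hz.
8 Hz ≤ fs/2 = 26 Hz, passes unchanged.
188 Hz mod fs = 32 Hz.
32 Hz > fs/2 = 26 Hz, folds to fs − 32 Hz = 20 Hz.
44 Hz > fs/2 = 26 Hz, folds to fs − 44 Hz = 8 Hz.
Distinct values: {8 Hz, 16 Hz, 20 Hz} → 3.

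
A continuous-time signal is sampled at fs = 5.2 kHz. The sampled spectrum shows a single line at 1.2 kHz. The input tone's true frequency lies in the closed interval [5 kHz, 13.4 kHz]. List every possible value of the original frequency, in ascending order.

Frequencies that alias to 1.2 kHz are k·fs ± 1.2 kHz for integer k ≥ 0.
k=0: 1.2 kHz.
k=1: 4 kHz, 6.4 kHz.
k=2: 9.2 kHz, 11.6 kHz.
k=3: 14.4 kHz, 16.8 kHz.
Within [5 kHz, 13.4 kHz]: 6.4 kHz, 9.2 kHz, 11.6 kHz.

6.4 kHz, 9.2 kHz, 11.6 kHz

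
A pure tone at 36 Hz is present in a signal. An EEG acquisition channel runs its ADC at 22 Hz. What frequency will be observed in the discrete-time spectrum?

36 Hz mod fs = 14 Hz.
14 Hz > fs/2 = 11 Hz, folds to fs − 14 Hz = 8 Hz.

8 Hz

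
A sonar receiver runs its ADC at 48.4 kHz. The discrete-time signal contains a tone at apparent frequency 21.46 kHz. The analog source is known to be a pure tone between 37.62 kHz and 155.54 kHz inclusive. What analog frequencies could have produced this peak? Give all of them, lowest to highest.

Frequencies that alias to 21.46 kHz are k·fs ± 21.46 kHz for integer k ≥ 0.
k=0: 21.46 kHz.
k=1: 26.94 kHz, 69.86 kHz.
k=2: 75.34 kHz, 118.26 kHz.
k=3: 123.74 kHz, 166.66 kHz.
k=4: 172.14 kHz, 215.06 kHz.
Within [37.62 kHz, 155.54 kHz]: 69.86 kHz, 75.34 kHz, 118.26 kHz, 123.74 kHz.

69.86 kHz, 75.34 kHz, 118.26 kHz, 123.74 kHz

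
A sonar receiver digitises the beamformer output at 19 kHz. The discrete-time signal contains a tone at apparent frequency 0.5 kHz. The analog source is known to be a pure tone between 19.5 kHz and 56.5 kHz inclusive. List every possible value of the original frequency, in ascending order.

Frequencies that alias to 0.5 kHz are k·fs ± 0.5 kHz for integer k ≥ 0.
k=0: 0.5 kHz.
k=1: 18.5 kHz, 19.5 kHz.
k=2: 37.5 kHz, 38.5 kHz.
k=3: 56.5 kHz, 57.5 kHz.
k=4: 75.5 kHz, 76.5 kHz.
Within [19.5 kHz, 56.5 kHz]: 19.5 kHz, 37.5 kHz, 38.5 kHz, 56.5 kHz.

19.5 kHz, 37.5 kHz, 38.5 kHz, 56.5 kHz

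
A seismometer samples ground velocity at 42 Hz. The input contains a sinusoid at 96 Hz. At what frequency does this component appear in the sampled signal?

12 Hz

96 Hz mod fs = 12 Hz.
12 Hz ≤ fs/2 = 21 Hz, appears at 12 Hz.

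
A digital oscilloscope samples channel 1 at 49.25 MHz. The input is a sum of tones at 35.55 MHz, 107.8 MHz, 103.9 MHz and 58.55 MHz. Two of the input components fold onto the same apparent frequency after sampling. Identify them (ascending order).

58.55 MHz, 107.8 MHz

fs/2 = 24.625 MHz.
35.55 MHz > fs/2 = 24.625 MHz, folds to fs − 35.55 MHz = 13.7 MHz.
107.8 MHz mod fs = 9.3 MHz.
9.3 MHz ≤ fs/2 = 24.625 MHz, appears at 9.3 MHz.
103.9 MHz mod fs = 5.4 MHz.
5.4 MHz ≤ fs/2 = 24.625 MHz, appears at 5.4 MHz.
58.55 MHz mod fs = 9.3 MHz.
9.3 MHz ≤ fs/2 = 24.625 MHz, appears at 9.3 MHz.
58.55 MHz and 107.8 MHz both map to 9.3 MHz.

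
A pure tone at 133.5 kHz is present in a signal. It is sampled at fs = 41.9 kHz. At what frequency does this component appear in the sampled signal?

7.8 kHz

133.5 kHz mod fs = 7.8 kHz.
7.8 kHz ≤ fs/2 = 20.95 kHz, appears at 7.8 kHz.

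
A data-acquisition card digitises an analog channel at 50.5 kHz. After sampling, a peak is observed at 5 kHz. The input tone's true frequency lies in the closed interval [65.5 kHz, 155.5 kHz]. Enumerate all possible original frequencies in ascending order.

Frequencies that alias to 5 kHz are k·fs ± 5 kHz for integer k ≥ 0.
k=0: 5 kHz.
k=1: 45.5 kHz, 55.5 kHz.
k=2: 96 kHz, 106 kHz.
k=3: 146.5 kHz, 156.5 kHz.
k=4: 197 kHz, 207 kHz.
Within [65.5 kHz, 155.5 kHz]: 96 kHz, 106 kHz, 146.5 kHz.

96 kHz, 106 kHz, 146.5 kHz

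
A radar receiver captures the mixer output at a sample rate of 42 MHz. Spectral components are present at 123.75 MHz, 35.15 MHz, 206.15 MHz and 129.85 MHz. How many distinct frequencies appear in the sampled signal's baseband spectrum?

3

fs/2 = 21 MHz.
123.75 MHz mod fs = 39.75 MHz.
39.75 MHz > fs/2 = 21 MHz, folds to fs − 39.75 MHz = 2.25 MHz.
35.15 MHz > fs/2 = 21 MHz, folds to fs − 35.15 MHz = 6.85 MHz.
206.15 MHz mod fs = 38.15 MHz.
38.15 MHz > fs/2 = 21 MHz, folds to fs − 38.15 MHz = 3.85 MHz.
129.85 MHz mod fs = 3.85 MHz.
3.85 MHz ≤ fs/2 = 21 MHz, appears at 3.85 MHz.
Distinct values: {2.25 MHz, 3.85 MHz, 6.85 MHz} → 3.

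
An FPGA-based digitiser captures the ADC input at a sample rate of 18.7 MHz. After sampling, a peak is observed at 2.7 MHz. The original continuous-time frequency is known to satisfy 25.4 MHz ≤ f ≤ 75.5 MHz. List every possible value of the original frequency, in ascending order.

Frequencies that alias to 2.7 MHz are k·fs ± 2.7 MHz for integer k ≥ 0.
k=0: 2.7 MHz.
k=1: 16 MHz, 21.4 MHz.
k=2: 34.7 MHz, 40.1 MHz.
k=3: 53.4 MHz, 58.8 MHz.
k=4: 72.1 MHz, 77.5 MHz.
k=5: 90.8 MHz, 96.2 MHz.
Within [25.4 MHz, 75.5 MHz]: 34.7 MHz, 40.1 MHz, 53.4 MHz, 58.8 MHz, 72.1 MHz.

34.7 MHz, 40.1 MHz, 53.4 MHz, 58.8 MHz, 72.1 MHz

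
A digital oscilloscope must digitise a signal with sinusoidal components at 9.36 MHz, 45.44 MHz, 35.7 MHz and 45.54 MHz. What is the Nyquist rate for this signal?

Highest-frequency component: 45.54 MHz.
Nyquist rate = 2 × 45.54 MHz = 91.08 MHz.

91.08 MHz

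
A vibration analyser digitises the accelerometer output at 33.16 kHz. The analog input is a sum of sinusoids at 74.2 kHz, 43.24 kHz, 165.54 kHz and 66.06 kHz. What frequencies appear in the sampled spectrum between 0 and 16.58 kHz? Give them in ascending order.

fs/2 = 16.58 kHz.
74.2 kHz mod fs = 7.88 kHz.
7.88 kHz ≤ fs/2 = 16.58 kHz, appears at 7.88 kHz.
43.24 kHz mod fs = 10.08 kHz.
10.08 kHz ≤ fs/2 = 16.58 kHz, appears at 10.08 kHz.
165.54 kHz mod fs = 32.9 kHz.
32.9 kHz > fs/2 = 16.58 kHz, folds to fs − 32.9 kHz = 0.26 kHz.
66.06 kHz mod fs = 32.9 kHz.
32.9 kHz > fs/2 = 16.58 kHz, folds to fs − 32.9 kHz = 0.26 kHz.
Distinct values: {0.26 kHz, 7.88 kHz, 10.08 kHz}.

0.26 kHz, 7.88 kHz, 10.08 kHz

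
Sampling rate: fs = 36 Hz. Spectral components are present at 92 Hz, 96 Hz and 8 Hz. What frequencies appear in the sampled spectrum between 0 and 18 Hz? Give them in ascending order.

8 Hz, 12 Hz, 16 Hz

fs/2 = 18 Hz.
92 Hz mod fs = 20 Hz.
20 Hz > fs/2 = 18 Hz, folds to fs − 20 Hz = 16 Hz.
96 Hz mod fs = 24 Hz.
24 Hz > fs/2 = 18 Hz, folds to fs − 24 Hz = 12 Hz.
8 Hz ≤ fs/2 = 18 Hz, passes unchanged.
Distinct values: {8 Hz, 12 Hz, 16 Hz}.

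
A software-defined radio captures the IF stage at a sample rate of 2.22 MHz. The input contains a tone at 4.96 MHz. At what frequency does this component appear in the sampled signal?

4.96 MHz mod fs = 0.52 MHz.
0.52 MHz ≤ fs/2 = 1.11 MHz, appears at 0.52 MHz.

0.52 MHz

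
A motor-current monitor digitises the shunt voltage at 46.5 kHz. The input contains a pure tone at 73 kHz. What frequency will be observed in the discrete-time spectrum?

20 kHz

73 kHz mod fs = 26.5 kHz.
26.5 kHz > fs/2 = 23.25 kHz, folds to fs − 26.5 kHz = 20 kHz.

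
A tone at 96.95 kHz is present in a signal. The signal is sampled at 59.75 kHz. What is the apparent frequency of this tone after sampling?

22.55 kHz

96.95 kHz mod fs = 37.2 kHz.
37.2 kHz > fs/2 = 29.875 kHz, folds to fs − 37.2 kHz = 22.55 kHz.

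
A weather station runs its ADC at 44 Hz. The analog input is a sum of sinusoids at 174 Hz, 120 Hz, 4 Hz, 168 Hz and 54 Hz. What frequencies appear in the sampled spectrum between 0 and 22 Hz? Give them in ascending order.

2 Hz, 4 Hz, 8 Hz, 10 Hz, 12 Hz

fs/2 = 22 Hz.
174 Hz mod fs = 42 Hz.
42 Hz > fs/2 = 22 Hz, folds to fs − 42 Hz = 2 Hz.
120 Hz mod fs = 32 Hz.
32 Hz > fs/2 = 22 Hz, folds to fs − 32 Hz = 12 Hz.
4 Hz ≤ fs/2 = 22 Hz, passes unchanged.
168 Hz mod fs = 36 Hz.
36 Hz > fs/2 = 22 Hz, folds to fs − 36 Hz = 8 Hz.
54 Hz mod fs = 10 Hz.
10 Hz ≤ fs/2 = 22 Hz, appears at 10 Hz.
Distinct values: {2 Hz, 4 Hz, 8 Hz, 10 Hz, 12 Hz}.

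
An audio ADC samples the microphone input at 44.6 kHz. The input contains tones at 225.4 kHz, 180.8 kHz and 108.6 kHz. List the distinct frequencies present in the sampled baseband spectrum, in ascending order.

2.4 kHz, 19.4 kHz

fs/2 = 22.3 kHz.
225.4 kHz mod fs = 2.4 kHz.
2.4 kHz ≤ fs/2 = 22.3 kHz, appears at 2.4 kHz.
180.8 kHz mod fs = 2.4 kHz.
2.4 kHz ≤ fs/2 = 22.3 kHz, appears at 2.4 kHz.
108.6 kHz mod fs = 19.4 kHz.
19.4 kHz ≤ fs/2 = 22.3 kHz, appears at 19.4 kHz.
Distinct values: {2.4 kHz, 19.4 kHz}.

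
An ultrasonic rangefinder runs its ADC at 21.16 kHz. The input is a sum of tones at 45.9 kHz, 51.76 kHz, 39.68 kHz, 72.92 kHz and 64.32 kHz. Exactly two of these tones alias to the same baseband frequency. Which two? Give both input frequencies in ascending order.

51.76 kHz, 72.92 kHz

fs/2 = 10.58 kHz.
45.9 kHz mod fs = 3.58 kHz.
3.58 kHz ≤ fs/2 = 10.58 kHz, appears at 3.58 kHz.
51.76 kHz mod fs = 9.44 kHz.
9.44 kHz ≤ fs/2 = 10.58 kHz, appears at 9.44 kHz.
39.68 kHz mod fs = 18.52 kHz.
18.52 kHz > fs/2 = 10.58 kHz, folds to fs − 18.52 kHz = 2.64 kHz.
72.92 kHz mod fs = 9.44 kHz.
9.44 kHz ≤ fs/2 = 10.58 kHz, appears at 9.44 kHz.
64.32 kHz mod fs = 0.84 kHz.
0.84 kHz ≤ fs/2 = 10.58 kHz, appears at 0.84 kHz.
51.76 kHz and 72.92 kHz both map to 9.44 kHz.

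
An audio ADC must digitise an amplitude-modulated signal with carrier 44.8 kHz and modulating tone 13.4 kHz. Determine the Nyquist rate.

AM sidebands sit at fc ± fm = 31.4 kHz and 58.2 kHz.
Highest-frequency component: 58.2 kHz.
Nyquist rate = 2 × 58.2 kHz = 116.4 kHz.

116.4 kHz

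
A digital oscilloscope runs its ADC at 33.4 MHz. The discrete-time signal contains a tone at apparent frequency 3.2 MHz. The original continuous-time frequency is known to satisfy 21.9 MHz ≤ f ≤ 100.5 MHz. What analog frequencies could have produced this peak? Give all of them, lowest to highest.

30.2 MHz, 36.6 MHz, 63.6 MHz, 70 MHz, 97 MHz

Frequencies that alias to 3.2 MHz are k·fs ± 3.2 MHz for integer k ≥ 0.
k=0: 3.2 MHz.
k=1: 30.2 MHz, 36.6 MHz.
k=2: 63.6 MHz, 70 MHz.
k=3: 97 MHz, 103.4 MHz.
k=4: 130.4 MHz, 136.8 MHz.
Within [21.9 MHz, 100.5 MHz]: 30.2 MHz, 36.6 MHz, 63.6 MHz, 70 MHz, 97 MHz.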